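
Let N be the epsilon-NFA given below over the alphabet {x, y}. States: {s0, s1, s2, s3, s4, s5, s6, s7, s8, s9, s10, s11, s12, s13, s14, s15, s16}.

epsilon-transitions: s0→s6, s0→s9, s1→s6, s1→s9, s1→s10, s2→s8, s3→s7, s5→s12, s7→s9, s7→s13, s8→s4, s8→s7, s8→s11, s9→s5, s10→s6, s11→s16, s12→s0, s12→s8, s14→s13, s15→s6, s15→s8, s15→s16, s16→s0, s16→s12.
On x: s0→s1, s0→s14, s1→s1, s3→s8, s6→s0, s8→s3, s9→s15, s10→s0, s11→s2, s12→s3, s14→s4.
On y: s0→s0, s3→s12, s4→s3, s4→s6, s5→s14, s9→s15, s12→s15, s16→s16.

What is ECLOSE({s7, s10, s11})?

{s0, s4, s5, s6, s7, s8, s9, s10, s11, s12, s13, s16}

Start with {s7, s10, s11}.
From s7 via epsilon: add s9, s13.
From s10 via epsilon: add s6.
From s11 via epsilon: add s16.
From s9 via epsilon: add s5.
From s16 via epsilon: add s0, s12.
From s12 via epsilon: add s8.
From s8 via epsilon: add s4.
No new states can be added; the closed set is {s0, s4, s5, s6, s7, s8, s9, s10, s11, s12, s13, s16}.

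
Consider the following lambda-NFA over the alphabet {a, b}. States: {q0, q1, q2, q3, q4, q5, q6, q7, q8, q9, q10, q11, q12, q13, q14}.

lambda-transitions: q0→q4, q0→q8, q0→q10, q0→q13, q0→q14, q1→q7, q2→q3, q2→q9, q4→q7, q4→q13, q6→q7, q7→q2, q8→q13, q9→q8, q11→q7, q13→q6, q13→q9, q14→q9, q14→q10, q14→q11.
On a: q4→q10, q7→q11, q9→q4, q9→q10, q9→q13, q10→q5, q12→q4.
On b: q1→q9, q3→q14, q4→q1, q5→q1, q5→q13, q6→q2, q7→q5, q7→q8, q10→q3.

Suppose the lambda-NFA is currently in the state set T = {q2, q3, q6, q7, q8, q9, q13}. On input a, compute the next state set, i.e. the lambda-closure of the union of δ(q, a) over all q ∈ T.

q7 on a → {q11}.
q9 on a → {q4, q10, q13}.
No a-transition from q2, q3, q6, q8, q13.
Union after reading a: {q4, q10, q11, q13}.
Now take the lambda-closure:
From q4 via lambda: add q7.
From q13 via lambda: add q6, q9.
From q7 via lambda: add q2.
From q9 via lambda: add q8.
From q2 via lambda: add q3.
No new states can be added; the closed set is {q2, q3, q4, q6, q7, q8, q9, q10, q11, q13}.

{q2, q3, q4, q6, q7, q8, q9, q10, q11, q13}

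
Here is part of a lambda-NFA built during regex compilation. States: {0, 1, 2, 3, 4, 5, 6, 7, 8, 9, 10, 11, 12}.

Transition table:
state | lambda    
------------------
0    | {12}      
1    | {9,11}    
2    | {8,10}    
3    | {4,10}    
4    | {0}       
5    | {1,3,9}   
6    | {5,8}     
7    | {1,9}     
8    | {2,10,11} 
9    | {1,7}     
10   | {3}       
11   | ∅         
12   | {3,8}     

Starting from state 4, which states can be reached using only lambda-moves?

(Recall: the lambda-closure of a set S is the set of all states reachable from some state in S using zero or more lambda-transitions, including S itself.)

{0, 2, 3, 4, 8, 10, 11, 12}

Start with {4}.
From 4 via lambda: add 0.
From 0 via lambda: add 12.
From 12 via lambda: add 3, 8.
From 3 via lambda: add 10.
From 8 via lambda: add 2, 11.
No new states can be added; the closed set is {0, 2, 3, 4, 8, 10, 11, 12}.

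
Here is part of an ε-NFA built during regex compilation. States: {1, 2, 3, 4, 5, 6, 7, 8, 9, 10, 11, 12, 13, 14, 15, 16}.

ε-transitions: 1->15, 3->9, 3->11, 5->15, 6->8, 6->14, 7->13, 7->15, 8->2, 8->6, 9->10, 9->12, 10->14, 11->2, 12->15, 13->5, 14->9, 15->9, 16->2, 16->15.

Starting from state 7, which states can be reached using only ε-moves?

Start with {7}.
From 7 via ε: add 13, 15.
From 13 via ε: add 5.
From 15 via ε: add 9.
From 9 via ε: add 10, 12.
From 10 via ε: add 14.
No new states can be added; the closed set is {5, 7, 9, 10, 12, 13, 14, 15}.

{5, 7, 9, 10, 12, 13, 14, 15}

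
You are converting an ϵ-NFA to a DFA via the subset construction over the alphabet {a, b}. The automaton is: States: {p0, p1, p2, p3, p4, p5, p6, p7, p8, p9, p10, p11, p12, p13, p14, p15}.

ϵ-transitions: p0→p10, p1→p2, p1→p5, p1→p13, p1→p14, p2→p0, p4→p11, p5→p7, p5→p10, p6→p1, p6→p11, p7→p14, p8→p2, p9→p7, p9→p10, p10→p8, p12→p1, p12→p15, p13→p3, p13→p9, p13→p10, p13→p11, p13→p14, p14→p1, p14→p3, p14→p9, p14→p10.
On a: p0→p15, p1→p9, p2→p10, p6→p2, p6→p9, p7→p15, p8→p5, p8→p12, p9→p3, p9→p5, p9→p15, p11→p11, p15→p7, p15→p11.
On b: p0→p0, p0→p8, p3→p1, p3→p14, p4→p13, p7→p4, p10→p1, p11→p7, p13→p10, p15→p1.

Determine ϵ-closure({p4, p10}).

Start with {p4, p10}.
From p4 via ϵ: add p11.
From p10 via ϵ: add p8.
From p8 via ϵ: add p2.
From p2 via ϵ: add p0.
No new states can be added; the closed set is {p0, p2, p4, p8, p10, p11}.

{p0, p2, p4, p8, p10, p11}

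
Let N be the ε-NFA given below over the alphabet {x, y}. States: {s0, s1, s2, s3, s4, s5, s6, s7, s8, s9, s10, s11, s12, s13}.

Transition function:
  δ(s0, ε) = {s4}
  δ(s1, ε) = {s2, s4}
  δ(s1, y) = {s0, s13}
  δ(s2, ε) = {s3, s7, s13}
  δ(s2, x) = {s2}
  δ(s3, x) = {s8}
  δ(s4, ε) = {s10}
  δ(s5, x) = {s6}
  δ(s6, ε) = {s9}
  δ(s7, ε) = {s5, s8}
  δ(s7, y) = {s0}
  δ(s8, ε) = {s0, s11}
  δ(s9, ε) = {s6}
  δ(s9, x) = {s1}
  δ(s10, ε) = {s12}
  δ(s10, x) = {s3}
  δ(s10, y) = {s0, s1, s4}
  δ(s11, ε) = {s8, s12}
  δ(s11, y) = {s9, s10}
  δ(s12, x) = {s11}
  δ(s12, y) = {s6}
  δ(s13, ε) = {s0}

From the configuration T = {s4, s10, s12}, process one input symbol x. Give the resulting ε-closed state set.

s10 on x → {s3}.
s12 on x → {s11}.
No x-transition from s4.
Union after reading x: {s3, s11}.
Now take the ε-closure:
From s11 via ε: add s8, s12.
From s8 via ε: add s0.
From s0 via ε: add s4.
From s4 via ε: add s10.
No new states can be added; the closed set is {s0, s3, s4, s8, s10, s11, s12}.

{s0, s3, s4, s8, s10, s11, s12}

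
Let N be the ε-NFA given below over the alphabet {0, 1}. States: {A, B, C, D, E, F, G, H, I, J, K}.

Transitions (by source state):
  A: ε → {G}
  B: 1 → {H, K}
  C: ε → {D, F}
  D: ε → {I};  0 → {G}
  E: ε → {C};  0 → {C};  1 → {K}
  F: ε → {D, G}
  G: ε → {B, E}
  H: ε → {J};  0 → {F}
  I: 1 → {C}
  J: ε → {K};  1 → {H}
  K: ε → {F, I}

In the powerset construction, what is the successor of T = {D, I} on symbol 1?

{B, C, D, E, F, G, I}

I on 1 → {C}.
No 1-transition from D.
Union after reading 1: {C}.
Now take the ε-closure:
From C via ε: add D, F.
From D via ε: add I.
From F via ε: add G.
From G via ε: add B, E.
No new states can be added; the closed set is {B, C, D, E, F, G, I}.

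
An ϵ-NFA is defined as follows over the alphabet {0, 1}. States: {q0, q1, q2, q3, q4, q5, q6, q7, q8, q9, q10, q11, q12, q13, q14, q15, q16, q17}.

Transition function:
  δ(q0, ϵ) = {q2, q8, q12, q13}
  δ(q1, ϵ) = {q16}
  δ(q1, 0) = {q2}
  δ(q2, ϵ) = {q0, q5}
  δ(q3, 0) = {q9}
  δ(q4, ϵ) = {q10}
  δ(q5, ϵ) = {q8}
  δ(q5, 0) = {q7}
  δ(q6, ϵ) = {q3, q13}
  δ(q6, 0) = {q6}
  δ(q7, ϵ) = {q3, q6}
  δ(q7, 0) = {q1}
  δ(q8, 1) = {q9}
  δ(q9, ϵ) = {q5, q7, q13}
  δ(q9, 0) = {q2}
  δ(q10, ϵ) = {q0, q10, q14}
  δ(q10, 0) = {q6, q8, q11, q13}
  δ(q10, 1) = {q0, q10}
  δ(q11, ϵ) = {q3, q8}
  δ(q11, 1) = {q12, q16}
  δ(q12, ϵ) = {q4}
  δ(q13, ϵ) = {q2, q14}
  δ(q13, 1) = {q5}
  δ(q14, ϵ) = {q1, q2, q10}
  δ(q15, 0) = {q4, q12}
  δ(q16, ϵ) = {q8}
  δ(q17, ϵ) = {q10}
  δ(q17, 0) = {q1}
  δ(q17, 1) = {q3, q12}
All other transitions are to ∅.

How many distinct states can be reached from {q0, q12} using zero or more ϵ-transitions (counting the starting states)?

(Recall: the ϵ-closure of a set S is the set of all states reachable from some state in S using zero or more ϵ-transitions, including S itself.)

11

Start with {q0, q12}.
From q0 via ϵ: add q2, q8, q13.
From q12 via ϵ: add q4.
From q2 via ϵ: add q5.
From q4 via ϵ: add q10.
From q13 via ϵ: add q14.
From q14 via ϵ: add q1.
From q1 via ϵ: add q16.
ϵ-closure = {q0, q1, q2, q4, q5, q8, q10, q12, q13, q14, q16}, which has 11 states.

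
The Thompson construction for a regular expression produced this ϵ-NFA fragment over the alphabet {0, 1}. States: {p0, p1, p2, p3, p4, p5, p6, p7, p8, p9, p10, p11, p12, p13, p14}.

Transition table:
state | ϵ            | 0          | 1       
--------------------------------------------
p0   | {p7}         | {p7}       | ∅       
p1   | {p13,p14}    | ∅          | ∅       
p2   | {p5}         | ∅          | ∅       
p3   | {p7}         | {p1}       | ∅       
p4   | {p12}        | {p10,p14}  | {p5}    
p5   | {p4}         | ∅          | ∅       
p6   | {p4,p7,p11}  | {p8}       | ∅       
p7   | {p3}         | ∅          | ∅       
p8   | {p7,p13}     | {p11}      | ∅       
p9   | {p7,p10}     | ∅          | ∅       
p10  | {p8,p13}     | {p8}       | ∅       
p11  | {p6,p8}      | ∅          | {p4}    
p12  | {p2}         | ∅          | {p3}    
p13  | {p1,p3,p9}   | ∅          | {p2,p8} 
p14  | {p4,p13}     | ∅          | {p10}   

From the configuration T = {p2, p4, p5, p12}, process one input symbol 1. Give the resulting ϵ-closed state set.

p4 on 1 → {p5}.
p12 on 1 → {p3}.
No 1-transition from p2, p5.
Union after reading 1: {p3, p5}.
Now take the ϵ-closure:
From p3 via ϵ: add p7.
From p5 via ϵ: add p4.
From p4 via ϵ: add p12.
From p12 via ϵ: add p2.
No new states can be added; the closed set is {p2, p3, p4, p5, p7, p12}.

{p2, p3, p4, p5, p7, p12}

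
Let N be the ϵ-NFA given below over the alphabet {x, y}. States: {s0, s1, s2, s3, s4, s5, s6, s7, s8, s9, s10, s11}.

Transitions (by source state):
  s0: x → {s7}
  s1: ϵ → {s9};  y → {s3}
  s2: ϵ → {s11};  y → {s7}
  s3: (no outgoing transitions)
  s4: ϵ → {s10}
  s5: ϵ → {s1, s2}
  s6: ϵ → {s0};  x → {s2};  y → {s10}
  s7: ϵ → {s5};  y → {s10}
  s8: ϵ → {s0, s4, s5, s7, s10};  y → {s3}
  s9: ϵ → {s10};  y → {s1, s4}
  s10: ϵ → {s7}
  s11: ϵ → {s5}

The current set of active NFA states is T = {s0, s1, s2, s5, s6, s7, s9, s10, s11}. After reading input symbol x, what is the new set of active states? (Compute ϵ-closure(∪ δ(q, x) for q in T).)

{s1, s2, s5, s7, s9, s10, s11}

s0 on x → {s7}.
s6 on x → {s2}.
No x-transition from s1, s2, s5, s7, s9, s10, s11.
Union after reading x: {s2, s7}.
Now take the ϵ-closure:
From s2 via ϵ: add s11.
From s7 via ϵ: add s5.
From s5 via ϵ: add s1.
From s1 via ϵ: add s9.
From s9 via ϵ: add s10.
No new states can be added; the closed set is {s1, s2, s5, s7, s9, s10, s11}.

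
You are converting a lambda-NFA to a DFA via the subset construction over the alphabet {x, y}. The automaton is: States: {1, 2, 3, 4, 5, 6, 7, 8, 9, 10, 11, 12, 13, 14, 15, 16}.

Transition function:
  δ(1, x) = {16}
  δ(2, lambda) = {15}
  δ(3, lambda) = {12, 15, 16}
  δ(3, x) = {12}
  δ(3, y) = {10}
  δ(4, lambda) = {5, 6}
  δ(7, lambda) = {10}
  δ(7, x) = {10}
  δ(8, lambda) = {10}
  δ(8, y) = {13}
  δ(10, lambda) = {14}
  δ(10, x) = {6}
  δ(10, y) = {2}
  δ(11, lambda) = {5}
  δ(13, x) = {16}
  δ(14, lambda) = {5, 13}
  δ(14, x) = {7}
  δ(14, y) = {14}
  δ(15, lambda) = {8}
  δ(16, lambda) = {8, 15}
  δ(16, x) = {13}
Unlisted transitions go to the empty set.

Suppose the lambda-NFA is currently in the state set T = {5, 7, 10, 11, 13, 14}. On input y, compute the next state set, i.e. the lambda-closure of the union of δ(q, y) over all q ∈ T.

10 on y → {2}.
14 on y → {14}.
No y-transition from 5, 7, 11, 13.
Union after reading y: {2, 14}.
Now take the lambda-closure:
From 2 via lambda: add 15.
From 14 via lambda: add 5, 13.
From 15 via lambda: add 8.
From 8 via lambda: add 10.
No new states can be added; the closed set is {2, 5, 8, 10, 13, 14, 15}.

{2, 5, 8, 10, 13, 14, 15}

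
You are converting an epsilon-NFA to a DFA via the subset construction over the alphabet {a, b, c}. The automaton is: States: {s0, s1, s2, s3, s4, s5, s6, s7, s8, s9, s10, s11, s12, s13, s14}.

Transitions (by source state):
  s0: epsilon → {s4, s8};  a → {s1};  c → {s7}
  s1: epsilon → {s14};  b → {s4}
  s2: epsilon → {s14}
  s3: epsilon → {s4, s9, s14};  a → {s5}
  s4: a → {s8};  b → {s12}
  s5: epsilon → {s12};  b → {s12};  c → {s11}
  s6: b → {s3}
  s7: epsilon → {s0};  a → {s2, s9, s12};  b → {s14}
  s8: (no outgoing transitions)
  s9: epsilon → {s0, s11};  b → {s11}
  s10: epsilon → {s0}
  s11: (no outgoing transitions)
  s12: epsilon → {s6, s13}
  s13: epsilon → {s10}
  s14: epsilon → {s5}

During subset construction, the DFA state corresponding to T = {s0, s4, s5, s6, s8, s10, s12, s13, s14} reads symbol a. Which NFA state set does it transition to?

{s0, s1, s4, s5, s6, s8, s10, s12, s13, s14}

s0 on a → {s1}.
s4 on a → {s8}.
No a-transition from s5, s6, s8, s10, s12, s13, s14.
Union after reading a: {s1, s8}.
Now take the epsilon-closure:
From s1 via epsilon: add s14.
From s14 via epsilon: add s5.
From s5 via epsilon: add s12.
From s12 via epsilon: add s6, s13.
From s13 via epsilon: add s10.
From s10 via epsilon: add s0.
From s0 via epsilon: add s4.
No new states can be added; the closed set is {s0, s1, s4, s5, s6, s8, s10, s12, s13, s14}.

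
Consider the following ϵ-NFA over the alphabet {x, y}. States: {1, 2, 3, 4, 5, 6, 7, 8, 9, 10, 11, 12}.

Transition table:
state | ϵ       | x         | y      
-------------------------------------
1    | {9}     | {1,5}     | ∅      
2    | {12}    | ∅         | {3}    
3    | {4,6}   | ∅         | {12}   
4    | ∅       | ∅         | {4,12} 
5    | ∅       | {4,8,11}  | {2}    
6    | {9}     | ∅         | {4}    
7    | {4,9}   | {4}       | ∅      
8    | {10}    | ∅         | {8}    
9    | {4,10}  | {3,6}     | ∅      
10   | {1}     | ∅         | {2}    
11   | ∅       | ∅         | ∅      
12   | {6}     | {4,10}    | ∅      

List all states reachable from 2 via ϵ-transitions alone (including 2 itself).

{1, 2, 4, 6, 9, 10, 12}

Start with {2}.
From 2 via ϵ: add 12.
From 12 via ϵ: add 6.
From 6 via ϵ: add 9.
From 9 via ϵ: add 4, 10.
From 10 via ϵ: add 1.
No new states can be added; the closed set is {1, 2, 4, 6, 9, 10, 12}.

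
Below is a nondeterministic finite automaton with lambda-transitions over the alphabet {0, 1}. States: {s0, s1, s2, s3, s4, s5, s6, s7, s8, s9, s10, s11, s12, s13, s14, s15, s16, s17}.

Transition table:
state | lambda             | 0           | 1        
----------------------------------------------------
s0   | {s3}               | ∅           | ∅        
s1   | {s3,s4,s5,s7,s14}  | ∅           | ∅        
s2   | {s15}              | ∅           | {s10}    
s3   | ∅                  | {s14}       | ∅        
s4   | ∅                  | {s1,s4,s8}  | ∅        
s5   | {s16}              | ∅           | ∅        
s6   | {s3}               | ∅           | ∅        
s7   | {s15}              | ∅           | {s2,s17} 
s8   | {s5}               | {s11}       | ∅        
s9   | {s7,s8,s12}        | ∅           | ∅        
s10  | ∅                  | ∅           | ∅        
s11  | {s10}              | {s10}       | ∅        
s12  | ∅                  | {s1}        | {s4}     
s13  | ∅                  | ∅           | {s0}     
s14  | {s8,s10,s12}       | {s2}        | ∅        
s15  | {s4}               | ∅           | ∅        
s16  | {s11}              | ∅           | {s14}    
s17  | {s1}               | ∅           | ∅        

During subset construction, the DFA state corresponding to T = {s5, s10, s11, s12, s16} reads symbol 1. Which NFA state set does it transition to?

{s4, s5, s8, s10, s11, s12, s14, s16}

s12 on 1 → {s4}.
s16 on 1 → {s14}.
No 1-transition from s5, s10, s11.
Union after reading 1: {s4, s14}.
Now take the lambda-closure:
From s14 via lambda: add s8, s10, s12.
From s8 via lambda: add s5.
From s5 via lambda: add s16.
From s16 via lambda: add s11.
No new states can be added; the closed set is {s4, s5, s8, s10, s11, s12, s14, s16}.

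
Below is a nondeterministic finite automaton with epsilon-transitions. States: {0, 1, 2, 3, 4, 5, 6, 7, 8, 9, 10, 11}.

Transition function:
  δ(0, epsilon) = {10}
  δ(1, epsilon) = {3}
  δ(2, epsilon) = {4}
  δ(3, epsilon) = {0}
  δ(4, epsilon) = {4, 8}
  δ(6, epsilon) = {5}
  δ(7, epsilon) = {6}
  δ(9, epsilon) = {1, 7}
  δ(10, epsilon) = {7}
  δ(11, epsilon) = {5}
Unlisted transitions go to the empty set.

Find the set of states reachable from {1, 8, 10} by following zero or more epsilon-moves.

Start with {1, 8, 10}.
From 1 via epsilon: add 3.
From 10 via epsilon: add 7.
From 3 via epsilon: add 0.
From 7 via epsilon: add 6.
From 6 via epsilon: add 5.
No new states can be added; the closed set is {0, 1, 3, 5, 6, 7, 8, 10}.

{0, 1, 3, 5, 6, 7, 8, 10}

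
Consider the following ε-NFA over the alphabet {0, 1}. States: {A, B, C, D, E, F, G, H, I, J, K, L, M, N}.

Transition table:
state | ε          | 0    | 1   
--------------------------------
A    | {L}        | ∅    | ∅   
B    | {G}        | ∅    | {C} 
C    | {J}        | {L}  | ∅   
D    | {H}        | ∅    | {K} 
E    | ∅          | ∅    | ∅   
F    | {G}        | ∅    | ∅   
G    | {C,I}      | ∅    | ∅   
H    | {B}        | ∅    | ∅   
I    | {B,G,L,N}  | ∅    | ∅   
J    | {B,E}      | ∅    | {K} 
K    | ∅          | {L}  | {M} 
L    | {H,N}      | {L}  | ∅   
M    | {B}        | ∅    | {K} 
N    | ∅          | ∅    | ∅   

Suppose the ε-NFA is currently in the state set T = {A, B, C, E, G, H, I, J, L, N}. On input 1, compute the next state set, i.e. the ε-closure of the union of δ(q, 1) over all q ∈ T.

B on 1 → {C}.
J on 1 → {K}.
No 1-transition from A, C, E, G, H, I, L, N.
Union after reading 1: {C, K}.
Now take the ε-closure:
From C via ε: add J.
From J via ε: add B, E.
From B via ε: add G.
From G via ε: add I.
From I via ε: add L, N.
From L via ε: add H.
No new states can be added; the closed set is {B, C, E, G, H, I, J, K, L, N}.

{B, C, E, G, H, I, J, K, L, N}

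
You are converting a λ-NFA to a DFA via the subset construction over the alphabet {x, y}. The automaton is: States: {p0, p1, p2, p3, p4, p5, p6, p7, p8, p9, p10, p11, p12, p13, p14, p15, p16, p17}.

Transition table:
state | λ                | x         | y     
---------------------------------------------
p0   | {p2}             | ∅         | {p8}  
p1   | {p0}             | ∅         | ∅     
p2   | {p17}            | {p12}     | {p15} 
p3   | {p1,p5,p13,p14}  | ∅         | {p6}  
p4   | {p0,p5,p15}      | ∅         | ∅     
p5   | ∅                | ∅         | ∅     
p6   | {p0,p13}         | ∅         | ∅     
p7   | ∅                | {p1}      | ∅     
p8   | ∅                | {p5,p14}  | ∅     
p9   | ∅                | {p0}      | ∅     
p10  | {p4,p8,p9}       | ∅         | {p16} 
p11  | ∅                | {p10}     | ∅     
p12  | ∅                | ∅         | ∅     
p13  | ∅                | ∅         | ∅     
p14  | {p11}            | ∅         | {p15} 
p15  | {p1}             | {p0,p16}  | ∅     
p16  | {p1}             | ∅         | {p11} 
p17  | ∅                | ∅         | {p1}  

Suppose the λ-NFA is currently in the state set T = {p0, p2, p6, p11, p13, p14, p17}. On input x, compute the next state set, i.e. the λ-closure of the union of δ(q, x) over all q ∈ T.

p2 on x → {p12}.
p11 on x → {p10}.
No x-transition from p0, p6, p13, p14, p17.
Union after reading x: {p10, p12}.
Now take the λ-closure:
From p10 via λ: add p4, p8, p9.
From p4 via λ: add p0, p5, p15.
From p0 via λ: add p2.
From p15 via λ: add p1.
From p2 via λ: add p17.
No new states can be added; the closed set is {p0, p1, p2, p4, p5, p8, p9, p10, p12, p15, p17}.

{p0, p1, p2, p4, p5, p8, p9, p10, p12, p15, p17}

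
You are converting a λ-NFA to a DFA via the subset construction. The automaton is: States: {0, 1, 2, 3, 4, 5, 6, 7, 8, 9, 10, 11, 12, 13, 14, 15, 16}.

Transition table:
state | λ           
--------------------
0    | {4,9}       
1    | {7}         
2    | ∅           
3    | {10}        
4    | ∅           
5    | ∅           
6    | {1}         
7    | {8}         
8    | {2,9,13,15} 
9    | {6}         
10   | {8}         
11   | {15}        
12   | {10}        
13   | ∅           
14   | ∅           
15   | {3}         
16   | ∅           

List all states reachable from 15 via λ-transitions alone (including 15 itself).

{1, 2, 3, 6, 7, 8, 9, 10, 13, 15}

Start with {15}.
From 15 via λ: add 3.
From 3 via λ: add 10.
From 10 via λ: add 8.
From 8 via λ: add 2, 9, 13.
From 9 via λ: add 6.
From 6 via λ: add 1.
From 1 via λ: add 7.
No new states can be added; the closed set is {1, 2, 3, 6, 7, 8, 9, 10, 13, 15}.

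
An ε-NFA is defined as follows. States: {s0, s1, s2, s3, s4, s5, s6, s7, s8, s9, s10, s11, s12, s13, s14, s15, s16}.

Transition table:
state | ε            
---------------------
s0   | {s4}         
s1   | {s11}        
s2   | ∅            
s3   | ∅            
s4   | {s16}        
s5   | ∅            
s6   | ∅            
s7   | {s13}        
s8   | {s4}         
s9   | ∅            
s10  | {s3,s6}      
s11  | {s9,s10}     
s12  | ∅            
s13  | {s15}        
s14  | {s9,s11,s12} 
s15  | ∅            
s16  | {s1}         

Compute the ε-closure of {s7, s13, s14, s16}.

{s1, s3, s6, s7, s9, s10, s11, s12, s13, s14, s15, s16}

Start with {s7, s13, s14, s16}.
From s13 via ε: add s15.
From s14 via ε: add s9, s11, s12.
From s16 via ε: add s1.
From s11 via ε: add s10.
From s10 via ε: add s3, s6.
No new states can be added; the closed set is {s1, s3, s6, s7, s9, s10, s11, s12, s13, s14, s15, s16}.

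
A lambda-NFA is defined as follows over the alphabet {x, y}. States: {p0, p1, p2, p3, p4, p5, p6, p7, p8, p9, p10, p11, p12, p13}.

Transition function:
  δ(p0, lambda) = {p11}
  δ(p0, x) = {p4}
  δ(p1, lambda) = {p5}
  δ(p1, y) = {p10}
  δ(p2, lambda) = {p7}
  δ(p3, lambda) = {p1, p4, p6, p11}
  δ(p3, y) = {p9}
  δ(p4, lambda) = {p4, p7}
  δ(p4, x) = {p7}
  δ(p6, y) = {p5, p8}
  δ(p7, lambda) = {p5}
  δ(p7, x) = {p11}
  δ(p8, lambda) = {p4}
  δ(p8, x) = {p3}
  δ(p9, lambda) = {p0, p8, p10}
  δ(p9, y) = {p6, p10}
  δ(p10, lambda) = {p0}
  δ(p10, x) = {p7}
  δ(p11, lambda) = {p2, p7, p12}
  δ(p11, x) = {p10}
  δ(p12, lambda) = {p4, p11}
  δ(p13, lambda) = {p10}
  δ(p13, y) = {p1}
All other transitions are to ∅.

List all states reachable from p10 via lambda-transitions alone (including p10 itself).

{p0, p2, p4, p5, p7, p10, p11, p12}

Start with {p10}.
From p10 via lambda: add p0.
From p0 via lambda: add p11.
From p11 via lambda: add p2, p7, p12.
From p7 via lambda: add p5.
From p12 via lambda: add p4.
No new states can be added; the closed set is {p0, p2, p4, p5, p7, p10, p11, p12}.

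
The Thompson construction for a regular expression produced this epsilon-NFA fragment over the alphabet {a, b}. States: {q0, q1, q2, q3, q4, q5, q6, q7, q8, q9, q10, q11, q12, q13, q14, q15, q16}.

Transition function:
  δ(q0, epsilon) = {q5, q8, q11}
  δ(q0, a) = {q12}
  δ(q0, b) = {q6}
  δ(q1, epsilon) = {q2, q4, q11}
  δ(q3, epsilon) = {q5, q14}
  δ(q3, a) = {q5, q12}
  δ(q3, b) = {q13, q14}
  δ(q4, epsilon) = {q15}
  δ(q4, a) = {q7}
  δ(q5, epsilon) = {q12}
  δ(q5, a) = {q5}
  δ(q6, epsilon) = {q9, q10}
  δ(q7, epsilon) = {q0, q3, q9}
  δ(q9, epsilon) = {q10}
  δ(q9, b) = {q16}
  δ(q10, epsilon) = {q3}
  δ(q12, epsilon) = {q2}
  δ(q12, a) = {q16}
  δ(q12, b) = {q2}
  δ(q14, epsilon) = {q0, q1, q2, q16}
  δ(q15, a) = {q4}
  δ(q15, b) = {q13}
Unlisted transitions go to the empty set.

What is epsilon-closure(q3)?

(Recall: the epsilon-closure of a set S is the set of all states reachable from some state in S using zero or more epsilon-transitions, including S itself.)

Start with {q3}.
From q3 via epsilon: add q5, q14.
From q5 via epsilon: add q12.
From q14 via epsilon: add q0, q1, q2, q16.
From q0 via epsilon: add q8, q11.
From q1 via epsilon: add q4.
From q4 via epsilon: add q15.
No new states can be added; the closed set is {q0, q1, q2, q3, q4, q5, q8, q11, q12, q14, q15, q16}.

{q0, q1, q2, q3, q4, q5, q8, q11, q12, q14, q15, q16}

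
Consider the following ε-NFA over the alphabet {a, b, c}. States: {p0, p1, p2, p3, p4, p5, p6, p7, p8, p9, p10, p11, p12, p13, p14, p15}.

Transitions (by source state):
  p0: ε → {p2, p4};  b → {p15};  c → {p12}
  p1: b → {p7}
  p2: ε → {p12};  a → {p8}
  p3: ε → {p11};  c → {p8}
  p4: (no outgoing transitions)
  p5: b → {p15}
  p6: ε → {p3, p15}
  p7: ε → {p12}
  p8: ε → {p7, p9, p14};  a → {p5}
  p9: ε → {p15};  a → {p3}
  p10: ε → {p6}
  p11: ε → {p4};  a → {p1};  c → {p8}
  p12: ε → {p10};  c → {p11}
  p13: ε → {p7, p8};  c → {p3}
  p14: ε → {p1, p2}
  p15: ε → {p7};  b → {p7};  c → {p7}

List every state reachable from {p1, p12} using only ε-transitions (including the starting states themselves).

Start with {p1, p12}.
From p12 via ε: add p10.
From p10 via ε: add p6.
From p6 via ε: add p3, p15.
From p3 via ε: add p11.
From p15 via ε: add p7.
From p11 via ε: add p4.
No new states can be added; the closed set is {p1, p3, p4, p6, p7, p10, p11, p12, p15}.

{p1, p3, p4, p6, p7, p10, p11, p12, p15}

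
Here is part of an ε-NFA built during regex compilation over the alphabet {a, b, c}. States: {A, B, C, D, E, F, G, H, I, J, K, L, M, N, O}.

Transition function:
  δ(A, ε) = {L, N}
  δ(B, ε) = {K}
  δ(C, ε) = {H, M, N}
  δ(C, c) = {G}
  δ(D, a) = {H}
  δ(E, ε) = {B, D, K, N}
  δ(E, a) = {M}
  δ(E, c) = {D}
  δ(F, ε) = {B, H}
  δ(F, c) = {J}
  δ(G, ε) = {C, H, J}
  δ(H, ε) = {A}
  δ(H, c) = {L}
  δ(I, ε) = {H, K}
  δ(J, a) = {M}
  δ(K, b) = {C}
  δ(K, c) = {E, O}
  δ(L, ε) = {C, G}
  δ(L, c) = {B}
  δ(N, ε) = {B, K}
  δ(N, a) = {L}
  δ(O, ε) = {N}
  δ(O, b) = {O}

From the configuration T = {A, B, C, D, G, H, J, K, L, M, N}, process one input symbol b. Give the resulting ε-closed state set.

K on b → {C}.
No b-transition from A, B, C, D, G, H, J, L, M, N.
Union after reading b: {C}.
Now take the ε-closure:
From C via ε: add H, M, N.
From H via ε: add A.
From N via ε: add B, K.
From A via ε: add L.
From L via ε: add G.
From G via ε: add J.
No new states can be added; the closed set is {A, B, C, G, H, J, K, L, M, N}.

{A, B, C, G, H, J, K, L, M, N}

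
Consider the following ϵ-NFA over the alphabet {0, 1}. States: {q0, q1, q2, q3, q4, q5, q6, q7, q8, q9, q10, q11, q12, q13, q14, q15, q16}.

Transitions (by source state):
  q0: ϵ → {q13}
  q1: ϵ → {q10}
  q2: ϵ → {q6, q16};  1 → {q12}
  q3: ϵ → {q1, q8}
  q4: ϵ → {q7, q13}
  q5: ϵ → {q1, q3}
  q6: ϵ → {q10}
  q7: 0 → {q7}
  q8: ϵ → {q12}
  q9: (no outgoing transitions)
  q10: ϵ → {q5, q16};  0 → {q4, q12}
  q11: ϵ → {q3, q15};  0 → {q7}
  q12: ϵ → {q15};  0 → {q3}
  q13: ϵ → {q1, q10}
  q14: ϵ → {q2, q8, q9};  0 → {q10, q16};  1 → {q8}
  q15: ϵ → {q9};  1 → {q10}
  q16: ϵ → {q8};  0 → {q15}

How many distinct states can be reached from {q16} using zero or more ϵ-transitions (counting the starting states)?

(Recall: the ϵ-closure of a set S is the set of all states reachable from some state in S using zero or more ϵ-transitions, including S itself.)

Start with {q16}.
From q16 via ϵ: add q8.
From q8 via ϵ: add q12.
From q12 via ϵ: add q15.
From q15 via ϵ: add q9.
ϵ-closure = {q8, q9, q12, q15, q16}, which has 5 states.

5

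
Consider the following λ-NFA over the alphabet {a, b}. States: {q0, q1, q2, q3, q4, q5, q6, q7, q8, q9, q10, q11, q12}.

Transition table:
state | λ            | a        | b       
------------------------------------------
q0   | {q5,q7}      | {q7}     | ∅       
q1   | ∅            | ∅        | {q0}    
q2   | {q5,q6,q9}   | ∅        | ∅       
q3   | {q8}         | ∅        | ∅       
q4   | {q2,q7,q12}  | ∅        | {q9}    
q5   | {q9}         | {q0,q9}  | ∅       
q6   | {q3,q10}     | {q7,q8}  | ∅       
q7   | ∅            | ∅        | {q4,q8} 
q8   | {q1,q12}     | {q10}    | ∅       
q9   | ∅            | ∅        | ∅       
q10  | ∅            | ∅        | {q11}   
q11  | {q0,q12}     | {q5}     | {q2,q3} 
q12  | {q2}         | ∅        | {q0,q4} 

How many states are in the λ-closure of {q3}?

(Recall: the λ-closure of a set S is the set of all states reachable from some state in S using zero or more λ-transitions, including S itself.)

9

Start with {q3}.
From q3 via λ: add q8.
From q8 via λ: add q1, q12.
From q12 via λ: add q2.
From q2 via λ: add q5, q6, q9.
From q6 via λ: add q10.
λ-closure = {q1, q2, q3, q5, q6, q8, q9, q10, q12}, which has 9 states.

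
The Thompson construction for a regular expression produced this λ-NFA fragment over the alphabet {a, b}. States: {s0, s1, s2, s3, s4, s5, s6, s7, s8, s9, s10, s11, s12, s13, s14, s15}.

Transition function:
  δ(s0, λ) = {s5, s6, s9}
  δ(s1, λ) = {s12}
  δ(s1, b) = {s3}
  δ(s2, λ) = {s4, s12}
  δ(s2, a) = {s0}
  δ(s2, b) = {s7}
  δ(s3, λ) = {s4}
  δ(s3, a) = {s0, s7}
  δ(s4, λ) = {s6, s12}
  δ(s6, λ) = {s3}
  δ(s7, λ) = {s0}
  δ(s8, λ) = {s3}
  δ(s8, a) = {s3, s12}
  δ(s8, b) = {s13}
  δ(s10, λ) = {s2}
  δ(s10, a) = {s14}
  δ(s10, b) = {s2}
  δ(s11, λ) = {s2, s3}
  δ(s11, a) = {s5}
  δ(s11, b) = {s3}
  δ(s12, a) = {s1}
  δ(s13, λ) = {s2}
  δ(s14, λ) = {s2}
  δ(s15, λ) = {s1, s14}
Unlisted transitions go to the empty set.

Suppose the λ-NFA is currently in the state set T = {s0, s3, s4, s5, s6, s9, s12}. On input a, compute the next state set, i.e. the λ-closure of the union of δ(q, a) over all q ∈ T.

s3 on a → {s0, s7}.
s12 on a → {s1}.
No a-transition from s0, s4, s5, s6, s9.
Union after reading a: {s0, s1, s7}.
Now take the λ-closure:
From s0 via λ: add s5, s6, s9.
From s1 via λ: add s12.
From s6 via λ: add s3.
From s3 via λ: add s4.
No new states can be added; the closed set is {s0, s1, s3, s4, s5, s6, s7, s9, s12}.

{s0, s1, s3, s4, s5, s6, s7, s9, s12}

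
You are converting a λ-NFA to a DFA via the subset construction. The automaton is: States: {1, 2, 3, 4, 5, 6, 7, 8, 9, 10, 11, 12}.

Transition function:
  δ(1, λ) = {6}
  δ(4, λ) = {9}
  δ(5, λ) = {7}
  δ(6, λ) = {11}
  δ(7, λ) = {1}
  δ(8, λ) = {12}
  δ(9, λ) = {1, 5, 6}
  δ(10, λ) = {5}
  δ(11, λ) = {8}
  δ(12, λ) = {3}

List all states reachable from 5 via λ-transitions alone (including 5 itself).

{1, 3, 5, 6, 7, 8, 11, 12}

Start with {5}.
From 5 via λ: add 7.
From 7 via λ: add 1.
From 1 via λ: add 6.
From 6 via λ: add 11.
From 11 via λ: add 8.
From 8 via λ: add 12.
From 12 via λ: add 3.
No new states can be added; the closed set is {1, 3, 5, 6, 7, 8, 11, 12}.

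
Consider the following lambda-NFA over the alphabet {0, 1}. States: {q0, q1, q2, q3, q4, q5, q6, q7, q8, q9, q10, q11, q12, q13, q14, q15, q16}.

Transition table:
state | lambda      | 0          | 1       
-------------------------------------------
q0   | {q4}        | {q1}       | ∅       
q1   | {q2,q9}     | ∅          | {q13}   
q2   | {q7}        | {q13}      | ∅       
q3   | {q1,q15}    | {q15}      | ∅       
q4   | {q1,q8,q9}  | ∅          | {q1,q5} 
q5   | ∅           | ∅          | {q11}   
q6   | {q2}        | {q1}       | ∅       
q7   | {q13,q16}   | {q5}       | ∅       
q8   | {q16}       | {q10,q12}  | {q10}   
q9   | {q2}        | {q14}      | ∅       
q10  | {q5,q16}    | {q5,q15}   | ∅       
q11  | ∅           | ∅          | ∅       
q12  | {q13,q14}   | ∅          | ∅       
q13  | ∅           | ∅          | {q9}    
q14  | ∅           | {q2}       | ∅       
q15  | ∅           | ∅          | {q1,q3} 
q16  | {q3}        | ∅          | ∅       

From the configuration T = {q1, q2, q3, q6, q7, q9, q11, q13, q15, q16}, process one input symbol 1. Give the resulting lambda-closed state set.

{q1, q2, q3, q7, q9, q13, q15, q16}

q1 on 1 → {q13}.
q13 on 1 → {q9}.
q15 on 1 → {q1, q3}.
No 1-transition from q2, q3, q6, q7, q9, q11, q16.
Union after reading 1: {q1, q3, q9, q13}.
Now take the lambda-closure:
From q1 via lambda: add q2.
From q3 via lambda: add q15.
From q2 via lambda: add q7.
From q7 via lambda: add q16.
No new states can be added; the closed set is {q1, q2, q3, q7, q9, q13, q15, q16}.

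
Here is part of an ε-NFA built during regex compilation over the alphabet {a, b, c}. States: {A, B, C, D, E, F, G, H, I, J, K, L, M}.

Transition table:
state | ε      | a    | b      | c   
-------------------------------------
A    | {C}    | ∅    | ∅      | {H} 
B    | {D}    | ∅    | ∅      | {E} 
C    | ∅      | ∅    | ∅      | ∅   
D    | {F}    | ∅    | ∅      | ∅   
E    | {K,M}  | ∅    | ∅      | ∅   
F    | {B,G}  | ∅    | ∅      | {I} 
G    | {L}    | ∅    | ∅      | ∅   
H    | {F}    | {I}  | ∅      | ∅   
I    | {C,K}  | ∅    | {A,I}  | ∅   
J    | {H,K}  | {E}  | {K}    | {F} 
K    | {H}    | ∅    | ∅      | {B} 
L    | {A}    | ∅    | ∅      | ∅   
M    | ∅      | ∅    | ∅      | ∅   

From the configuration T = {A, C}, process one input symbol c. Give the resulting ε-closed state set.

{A, B, C, D, F, G, H, L}

A on c → {H}.
No c-transition from C.
Union after reading c: {H}.
Now take the ε-closure:
From H via ε: add F.
From F via ε: add B, G.
From B via ε: add D.
From G via ε: add L.
From L via ε: add A.
From A via ε: add C.
No new states can be added; the closed set is {A, B, C, D, F, G, H, L}.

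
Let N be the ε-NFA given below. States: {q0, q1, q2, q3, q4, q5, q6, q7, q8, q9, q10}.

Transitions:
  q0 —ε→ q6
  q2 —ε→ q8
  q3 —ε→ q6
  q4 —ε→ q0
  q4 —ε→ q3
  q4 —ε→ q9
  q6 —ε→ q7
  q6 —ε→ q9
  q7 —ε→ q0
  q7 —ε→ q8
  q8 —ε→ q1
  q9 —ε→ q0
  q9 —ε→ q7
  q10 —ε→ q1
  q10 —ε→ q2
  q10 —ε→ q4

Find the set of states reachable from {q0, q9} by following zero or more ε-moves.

{q0, q1, q6, q7, q8, q9}

Start with {q0, q9}.
From q0 via ε: add q6.
From q9 via ε: add q7.
From q7 via ε: add q8.
From q8 via ε: add q1.
No new states can be added; the closed set is {q0, q1, q6, q7, q8, q9}.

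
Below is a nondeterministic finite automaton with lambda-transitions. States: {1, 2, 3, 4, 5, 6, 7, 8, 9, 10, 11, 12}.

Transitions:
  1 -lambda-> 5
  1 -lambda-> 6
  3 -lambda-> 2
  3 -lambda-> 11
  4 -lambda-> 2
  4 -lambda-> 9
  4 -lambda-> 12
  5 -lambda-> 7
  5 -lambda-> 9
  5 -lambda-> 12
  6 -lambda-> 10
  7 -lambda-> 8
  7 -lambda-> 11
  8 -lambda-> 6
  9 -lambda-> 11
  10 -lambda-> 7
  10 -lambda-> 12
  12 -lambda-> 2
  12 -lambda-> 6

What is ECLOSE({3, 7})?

Start with {3, 7}.
From 3 via lambda: add 2, 11.
From 7 via lambda: add 8.
From 8 via lambda: add 6.
From 6 via lambda: add 10.
From 10 via lambda: add 12.
No new states can be added; the closed set is {2, 3, 6, 7, 8, 10, 11, 12}.

{2, 3, 6, 7, 8, 10, 11, 12}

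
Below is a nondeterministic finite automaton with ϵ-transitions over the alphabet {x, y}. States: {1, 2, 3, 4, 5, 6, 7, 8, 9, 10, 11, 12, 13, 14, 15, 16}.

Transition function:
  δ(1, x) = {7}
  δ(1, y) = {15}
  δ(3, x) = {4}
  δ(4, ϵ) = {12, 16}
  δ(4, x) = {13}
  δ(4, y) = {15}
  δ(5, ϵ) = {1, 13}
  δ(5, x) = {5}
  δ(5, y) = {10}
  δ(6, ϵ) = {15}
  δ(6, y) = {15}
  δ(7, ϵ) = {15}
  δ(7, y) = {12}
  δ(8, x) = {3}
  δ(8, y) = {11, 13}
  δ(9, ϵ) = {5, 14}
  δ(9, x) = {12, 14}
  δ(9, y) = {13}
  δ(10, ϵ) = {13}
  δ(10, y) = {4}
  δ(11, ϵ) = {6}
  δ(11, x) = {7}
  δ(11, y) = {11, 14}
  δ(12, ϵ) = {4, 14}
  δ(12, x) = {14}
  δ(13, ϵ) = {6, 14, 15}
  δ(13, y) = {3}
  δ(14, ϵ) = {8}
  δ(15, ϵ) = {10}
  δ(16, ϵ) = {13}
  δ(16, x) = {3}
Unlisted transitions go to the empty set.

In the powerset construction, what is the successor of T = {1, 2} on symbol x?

1 on x → {7}.
No x-transition from 2.
Union after reading x: {7}.
Now take the ϵ-closure:
From 7 via ϵ: add 15.
From 15 via ϵ: add 10.
From 10 via ϵ: add 13.
From 13 via ϵ: add 6, 14.
From 14 via ϵ: add 8.
No new states can be added; the closed set is {6, 7, 8, 10, 13, 14, 15}.

{6, 7, 8, 10, 13, 14, 15}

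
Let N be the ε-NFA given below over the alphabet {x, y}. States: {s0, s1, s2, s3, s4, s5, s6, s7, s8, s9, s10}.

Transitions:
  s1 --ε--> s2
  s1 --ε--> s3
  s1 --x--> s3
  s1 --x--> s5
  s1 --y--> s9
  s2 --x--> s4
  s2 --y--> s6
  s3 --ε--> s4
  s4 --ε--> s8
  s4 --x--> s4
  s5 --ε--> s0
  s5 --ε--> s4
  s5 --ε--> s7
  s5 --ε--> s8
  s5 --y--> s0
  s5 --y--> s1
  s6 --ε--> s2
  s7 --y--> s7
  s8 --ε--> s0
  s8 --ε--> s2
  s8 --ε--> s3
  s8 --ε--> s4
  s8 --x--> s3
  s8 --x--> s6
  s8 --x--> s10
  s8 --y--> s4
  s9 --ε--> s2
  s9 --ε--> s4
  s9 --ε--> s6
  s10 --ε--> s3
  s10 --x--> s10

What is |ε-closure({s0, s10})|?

6

Start with {s0, s10}.
From s10 via ε: add s3.
From s3 via ε: add s4.
From s4 via ε: add s8.
From s8 via ε: add s2.
ε-closure = {s0, s2, s3, s4, s8, s10}, which has 6 states.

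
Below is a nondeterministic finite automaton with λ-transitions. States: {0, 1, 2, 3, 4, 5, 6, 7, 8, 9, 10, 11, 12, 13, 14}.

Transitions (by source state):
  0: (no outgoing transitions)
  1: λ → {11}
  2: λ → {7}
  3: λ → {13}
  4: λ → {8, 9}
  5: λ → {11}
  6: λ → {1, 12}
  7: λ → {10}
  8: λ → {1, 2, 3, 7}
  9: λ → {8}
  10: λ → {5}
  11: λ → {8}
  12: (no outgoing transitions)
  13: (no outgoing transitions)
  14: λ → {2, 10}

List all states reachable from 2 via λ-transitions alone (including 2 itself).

Start with {2}.
From 2 via λ: add 7.
From 7 via λ: add 10.
From 10 via λ: add 5.
From 5 via λ: add 11.
From 11 via λ: add 8.
From 8 via λ: add 1, 3.
From 3 via λ: add 13.
No new states can be added; the closed set is {1, 2, 3, 5, 7, 8, 10, 11, 13}.

{1, 2, 3, 5, 7, 8, 10, 11, 13}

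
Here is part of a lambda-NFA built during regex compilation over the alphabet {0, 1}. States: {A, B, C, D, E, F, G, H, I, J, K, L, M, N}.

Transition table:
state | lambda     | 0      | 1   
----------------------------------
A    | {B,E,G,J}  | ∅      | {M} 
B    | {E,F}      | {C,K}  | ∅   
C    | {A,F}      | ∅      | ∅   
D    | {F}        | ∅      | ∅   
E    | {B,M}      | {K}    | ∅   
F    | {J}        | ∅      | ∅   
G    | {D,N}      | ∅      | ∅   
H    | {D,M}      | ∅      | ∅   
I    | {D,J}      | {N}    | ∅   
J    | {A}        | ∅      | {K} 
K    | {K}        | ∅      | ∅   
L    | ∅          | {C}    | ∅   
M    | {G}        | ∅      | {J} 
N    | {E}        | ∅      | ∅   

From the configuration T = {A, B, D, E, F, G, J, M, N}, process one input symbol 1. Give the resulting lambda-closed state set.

{A, B, D, E, F, G, J, K, M, N}

A on 1 → {M}.
J on 1 → {K}.
M on 1 → {J}.
No 1-transition from B, D, E, F, G, N.
Union after reading 1: {J, K, M}.
Now take the lambda-closure:
From J via lambda: add A.
From M via lambda: add G.
From A via lambda: add B, E.
From G via lambda: add D, N.
From B via lambda: add F.
No new states can be added; the closed set is {A, B, D, E, F, G, J, K, M, N}.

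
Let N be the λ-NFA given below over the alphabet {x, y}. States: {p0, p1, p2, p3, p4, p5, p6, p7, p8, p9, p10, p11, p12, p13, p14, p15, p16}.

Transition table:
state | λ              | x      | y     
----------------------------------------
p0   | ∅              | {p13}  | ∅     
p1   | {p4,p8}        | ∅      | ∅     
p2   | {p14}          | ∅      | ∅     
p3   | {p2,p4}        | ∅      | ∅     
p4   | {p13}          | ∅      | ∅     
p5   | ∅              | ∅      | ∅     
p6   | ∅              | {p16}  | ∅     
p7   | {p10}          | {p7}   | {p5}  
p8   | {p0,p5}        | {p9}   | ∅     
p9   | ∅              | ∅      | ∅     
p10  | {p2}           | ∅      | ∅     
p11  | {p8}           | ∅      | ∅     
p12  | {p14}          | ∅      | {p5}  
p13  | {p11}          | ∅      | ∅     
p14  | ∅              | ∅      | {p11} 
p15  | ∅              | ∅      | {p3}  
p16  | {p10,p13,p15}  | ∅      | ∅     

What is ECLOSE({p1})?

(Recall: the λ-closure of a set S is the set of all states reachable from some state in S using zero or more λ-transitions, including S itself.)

Start with {p1}.
From p1 via λ: add p4, p8.
From p4 via λ: add p13.
From p8 via λ: add p0, p5.
From p13 via λ: add p11.
No new states can be added; the closed set is {p0, p1, p4, p5, p8, p11, p13}.

{p0, p1, p4, p5, p8, p11, p13}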